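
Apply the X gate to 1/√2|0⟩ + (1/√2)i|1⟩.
(1/√2)i|0⟩ + 1/√2|1⟩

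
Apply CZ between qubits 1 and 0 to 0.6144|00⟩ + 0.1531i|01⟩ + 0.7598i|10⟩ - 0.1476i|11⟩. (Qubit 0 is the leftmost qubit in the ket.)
0.6144|00⟩ + 0.1531i|01⟩ + 0.7598i|10⟩ + 0.1476i|11⟩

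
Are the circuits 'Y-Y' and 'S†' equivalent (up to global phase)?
No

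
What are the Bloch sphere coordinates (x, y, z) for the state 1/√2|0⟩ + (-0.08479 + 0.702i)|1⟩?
(-0.1199, 0.9928, 0.000006656)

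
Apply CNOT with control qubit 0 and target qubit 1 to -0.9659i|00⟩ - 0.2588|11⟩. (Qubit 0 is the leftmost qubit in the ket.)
-0.9659i|00⟩ - 0.2588|10⟩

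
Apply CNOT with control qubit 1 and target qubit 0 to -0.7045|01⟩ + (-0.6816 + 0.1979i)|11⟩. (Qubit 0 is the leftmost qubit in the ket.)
(-0.6816 + 0.1979i)|01⟩ - 0.7045|11⟩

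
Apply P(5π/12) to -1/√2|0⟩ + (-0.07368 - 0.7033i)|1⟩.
-1/√2|0⟩ + (0.6603 - 0.2532i)|1⟩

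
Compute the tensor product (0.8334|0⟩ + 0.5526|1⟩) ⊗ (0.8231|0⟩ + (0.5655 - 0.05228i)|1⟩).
0.686|00⟩ + (0.4713 - 0.04357i)|01⟩ + 0.4548|10⟩ + (0.3125 - 0.02889i)|11⟩

amp(|b₁b₂…⟩) = product of the factor amplitudes for bits b₁, b₂, …; only kets whose every factor amplitude is nonzero survive.
|00⟩: (0.8334)(0.8231) = 0.686
|01⟩: (0.8334)(0.5655 - 0.05228i) = (0.4713 - 0.04357i)
|10⟩: (0.5526)(0.8231) = 0.4548
|11⟩: (0.5526)(0.5655 - 0.05228i) = (0.3125 - 0.02889i)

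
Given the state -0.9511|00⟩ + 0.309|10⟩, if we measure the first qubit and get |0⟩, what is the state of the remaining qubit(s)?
-|0⟩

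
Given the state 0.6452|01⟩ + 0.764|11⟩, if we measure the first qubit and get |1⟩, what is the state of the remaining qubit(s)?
|1⟩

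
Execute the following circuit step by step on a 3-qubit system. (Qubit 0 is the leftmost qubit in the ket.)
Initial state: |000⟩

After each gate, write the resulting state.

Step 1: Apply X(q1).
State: |010⟩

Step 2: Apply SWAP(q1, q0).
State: |100⟩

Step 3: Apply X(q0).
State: |000⟩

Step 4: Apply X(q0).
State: |100⟩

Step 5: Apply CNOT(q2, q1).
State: |100⟩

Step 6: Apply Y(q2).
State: i|101⟩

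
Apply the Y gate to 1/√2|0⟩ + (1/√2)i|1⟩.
1/√2|0⟩ + (1/√2)i|1⟩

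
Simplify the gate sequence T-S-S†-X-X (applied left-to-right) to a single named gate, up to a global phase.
T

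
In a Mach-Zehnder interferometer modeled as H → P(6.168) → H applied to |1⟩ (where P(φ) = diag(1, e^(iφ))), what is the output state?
(0.003313 + 0.05747i)|0⟩ + (0.9967 - 0.05747i)|1⟩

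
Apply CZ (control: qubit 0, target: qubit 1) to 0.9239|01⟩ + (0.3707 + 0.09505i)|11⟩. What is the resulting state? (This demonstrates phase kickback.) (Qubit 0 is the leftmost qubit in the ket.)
0.9239|01⟩ + (-0.3707 - 0.09505i)|11⟩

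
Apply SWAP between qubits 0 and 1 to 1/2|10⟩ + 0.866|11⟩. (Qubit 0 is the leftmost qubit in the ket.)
1/2|01⟩ + 0.866|11⟩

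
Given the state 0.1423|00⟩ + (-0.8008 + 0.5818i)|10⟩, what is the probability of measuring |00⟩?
0.02025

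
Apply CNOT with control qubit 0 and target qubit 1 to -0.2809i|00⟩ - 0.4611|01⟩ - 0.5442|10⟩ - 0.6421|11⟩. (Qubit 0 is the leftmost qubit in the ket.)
-0.2809i|00⟩ - 0.4611|01⟩ - 0.6421|10⟩ - 0.5442|11⟩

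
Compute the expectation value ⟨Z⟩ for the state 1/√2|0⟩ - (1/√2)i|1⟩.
0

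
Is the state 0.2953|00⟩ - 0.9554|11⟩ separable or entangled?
Entangled

Writing the state as a|00⟩ + b|01⟩ + c|10⟩ + d|11⟩, it is a product state iff ad − bc = 0.
Here (a, b, c, d) = (0.2953, 0, 0, -0.9554): ad − bc = (0.2953)(-0.9554) − (0)(0) = -0.2821 ≠ 0, so the state is entangled.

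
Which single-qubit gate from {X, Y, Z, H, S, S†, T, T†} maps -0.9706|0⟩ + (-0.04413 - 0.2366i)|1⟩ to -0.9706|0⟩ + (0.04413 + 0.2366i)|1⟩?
Z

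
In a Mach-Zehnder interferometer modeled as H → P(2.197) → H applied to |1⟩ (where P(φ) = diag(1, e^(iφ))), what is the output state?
(0.793 - 0.4051i)|0⟩ + (0.207 + 0.4051i)|1⟩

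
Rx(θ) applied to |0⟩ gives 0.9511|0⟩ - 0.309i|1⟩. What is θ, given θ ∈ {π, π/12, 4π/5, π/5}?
π/5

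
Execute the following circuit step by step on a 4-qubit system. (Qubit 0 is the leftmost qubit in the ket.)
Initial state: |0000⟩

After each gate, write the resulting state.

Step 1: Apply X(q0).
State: |1000⟩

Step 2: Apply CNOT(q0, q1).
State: |1100⟩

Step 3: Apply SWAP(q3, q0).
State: |0101⟩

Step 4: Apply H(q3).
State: 1/√2|0100⟩ - 1/√2|0101⟩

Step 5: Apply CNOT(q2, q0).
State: 1/√2|0100⟩ - 1/√2|0101⟩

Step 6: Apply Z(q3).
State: 1/√2|0100⟩ + 1/√2|0101⟩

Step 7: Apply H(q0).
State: 1/2|0100⟩ + 1/2|0101⟩ + 1/2|1100⟩ + 1/2|1101⟩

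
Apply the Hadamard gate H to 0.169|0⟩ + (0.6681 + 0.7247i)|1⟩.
(0.5919 + 0.5124i)|0⟩ + (-0.3529 - 0.5124i)|1⟩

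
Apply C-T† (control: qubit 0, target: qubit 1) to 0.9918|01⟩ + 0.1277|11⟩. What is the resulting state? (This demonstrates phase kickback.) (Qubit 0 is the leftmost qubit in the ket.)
0.9918|01⟩ + (0.0903 - 0.0903i)|11⟩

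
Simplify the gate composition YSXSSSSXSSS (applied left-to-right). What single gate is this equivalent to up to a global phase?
Y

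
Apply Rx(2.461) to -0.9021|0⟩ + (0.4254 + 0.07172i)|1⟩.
(-0.2335 - 0.401i)|0⟩ + (0.142 + 0.8743i)|1⟩

Rx(2.461) = [[cos(θ/2), −i·sin(θ/2)], [−i·sin(θ/2), cos(θ/2)]]; θ = 2.461, cos(θ/2) ≈ 0.333766, sin(θ/2) ≈ 0.942656.
With a = amp(|0⟩) = -0.9021 and b = amp(|1⟩) = (0.4254 + 0.07172i):
new amp(|0⟩) = (0.333766)·a + (-0.942656i)·b = (-0.2335 - 0.401i)
new amp(|1⟩) = (-0.942656i)·a + (0.333766)·b = (0.142 + 0.8743i)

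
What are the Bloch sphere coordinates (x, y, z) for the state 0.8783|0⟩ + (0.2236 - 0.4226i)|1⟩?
(0.3928, -0.7423, 0.5428)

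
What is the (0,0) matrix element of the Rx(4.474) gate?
-0.618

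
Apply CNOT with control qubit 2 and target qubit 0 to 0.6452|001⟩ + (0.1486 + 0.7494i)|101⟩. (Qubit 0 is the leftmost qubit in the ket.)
(0.1486 + 0.7494i)|001⟩ + 0.6452|101⟩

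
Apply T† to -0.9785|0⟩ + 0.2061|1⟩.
-0.9785|0⟩ + (0.1457 - 0.1457i)|1⟩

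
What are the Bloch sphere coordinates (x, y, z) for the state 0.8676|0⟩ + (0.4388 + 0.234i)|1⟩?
(0.7614, 0.406, 0.5054)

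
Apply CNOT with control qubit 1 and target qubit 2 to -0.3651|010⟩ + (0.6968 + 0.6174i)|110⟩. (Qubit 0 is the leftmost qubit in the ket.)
-0.3651|011⟩ + (0.6968 + 0.6174i)|111⟩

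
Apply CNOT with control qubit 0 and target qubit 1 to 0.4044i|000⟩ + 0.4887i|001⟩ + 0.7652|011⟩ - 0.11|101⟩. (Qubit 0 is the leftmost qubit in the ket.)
0.4044i|000⟩ + 0.4887i|001⟩ + 0.7652|011⟩ - 0.11|111⟩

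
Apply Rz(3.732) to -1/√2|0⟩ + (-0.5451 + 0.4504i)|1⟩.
(0.2057 + 0.6765i)|0⟩ + (-0.2723 - 0.6526i)|1⟩

Rz(3.732) = [[e^(−iθ/2), 0], [0, e^(iθ/2)]] with e^(±iθ/2) = cos(θ/2) ± i·sin(θ/2); θ = 3.732, cos(θ/2) ≈ -0.290935, sin(θ/2) ≈ 0.956743.
With a = amp(|0⟩) = -1/√2 and b = amp(|1⟩) = (-0.5451 + 0.4504i):
new amp(|0⟩) = (-0.290935 - 0.956743i)·a = (0.2057 + 0.6765i)
new amp(|1⟩) = (-0.290935 + 0.956743i)·b = (-0.2723 - 0.6526i)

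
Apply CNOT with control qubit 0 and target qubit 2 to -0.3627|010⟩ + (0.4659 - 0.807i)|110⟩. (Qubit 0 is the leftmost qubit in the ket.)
-0.3627|010⟩ + (0.4659 - 0.807i)|111⟩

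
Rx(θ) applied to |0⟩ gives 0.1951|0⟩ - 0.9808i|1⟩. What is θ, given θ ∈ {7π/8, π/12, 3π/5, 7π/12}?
7π/8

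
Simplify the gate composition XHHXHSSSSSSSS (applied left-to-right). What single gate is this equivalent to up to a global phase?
H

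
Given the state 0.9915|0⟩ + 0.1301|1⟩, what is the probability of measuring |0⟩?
0.9831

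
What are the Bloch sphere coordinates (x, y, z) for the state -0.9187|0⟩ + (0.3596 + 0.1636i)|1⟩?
(-0.6607, -0.3006, 0.6879)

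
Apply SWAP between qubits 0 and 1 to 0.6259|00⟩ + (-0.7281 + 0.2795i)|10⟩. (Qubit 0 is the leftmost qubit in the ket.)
0.6259|00⟩ + (-0.7281 + 0.2795i)|01⟩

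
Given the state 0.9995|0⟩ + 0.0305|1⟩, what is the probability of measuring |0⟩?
0.999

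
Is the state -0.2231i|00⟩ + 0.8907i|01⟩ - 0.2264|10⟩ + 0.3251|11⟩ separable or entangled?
Entangled

Writing the state as a|00⟩ + b|01⟩ + c|10⟩ + d|11⟩, it is a product state iff ad − bc = 0.
Here (a, b, c, d) = (-0.2231i, 0.8907i, -0.2264, 0.3251): ad − bc = (-0.2231i)(0.3251) − (0.8907i)(-0.2264) = 0.1291i ≠ 0, so the state is entangled.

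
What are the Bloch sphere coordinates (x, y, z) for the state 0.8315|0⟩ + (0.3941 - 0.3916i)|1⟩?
(0.6554, -0.6512, 0.3827)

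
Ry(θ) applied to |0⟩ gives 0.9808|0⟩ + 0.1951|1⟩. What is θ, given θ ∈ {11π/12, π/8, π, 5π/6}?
π/8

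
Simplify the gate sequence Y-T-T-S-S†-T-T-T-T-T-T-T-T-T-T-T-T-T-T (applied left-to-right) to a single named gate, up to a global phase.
Y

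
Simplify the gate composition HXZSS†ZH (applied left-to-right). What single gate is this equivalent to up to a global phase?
Z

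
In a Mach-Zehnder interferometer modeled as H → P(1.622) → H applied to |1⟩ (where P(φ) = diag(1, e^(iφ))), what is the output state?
(0.5256 - 0.4993i)|0⟩ + (0.4744 + 0.4993i)|1⟩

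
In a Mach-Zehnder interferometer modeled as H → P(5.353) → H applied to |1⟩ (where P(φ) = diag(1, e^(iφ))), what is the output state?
(0.2012 + 0.4009i)|0⟩ + (0.7988 - 0.4009i)|1⟩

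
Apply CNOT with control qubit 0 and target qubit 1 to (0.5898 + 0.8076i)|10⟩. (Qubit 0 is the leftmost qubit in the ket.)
(0.5898 + 0.8076i)|11⟩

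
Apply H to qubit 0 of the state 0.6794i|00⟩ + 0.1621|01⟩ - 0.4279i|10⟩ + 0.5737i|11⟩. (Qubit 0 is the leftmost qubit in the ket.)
0.1778i|00⟩ + (0.1146 + 0.4057i)|01⟩ + 0.783i|10⟩ + (0.1146 - 0.4057i)|11⟩

H on qubit 0 mixes each pair of kets that differ only in qubit 0: amplitudes (a, b) of (|…0…⟩, |…1…⟩) become ((a + b)/√2, (a − b)/√2). Kets absent from the input have amplitude 0.
(|00⟩, |10⟩): (a, b) = (0.6794i, -0.4279i) → (0.1778i, 0.783i)
(|01⟩, |11⟩): (a, b) = (0.1621, 0.5737i) → ((0.1146 + 0.4057i), (0.1146 - 0.4057i))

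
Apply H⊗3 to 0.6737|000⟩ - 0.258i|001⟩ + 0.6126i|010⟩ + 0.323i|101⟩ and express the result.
(0.2382 + 0.2396i)|000⟩ + (0.2382 + 0.1936i)|001⟩ + (0.2382 - 0.1936i)|010⟩ + (0.2382 - 0.2396i)|011⟩ + (0.2382 + 0.01117i)|100⟩ + (0.2382 + 0.422i)|101⟩ + (0.2382 - 0.422i)|110⟩ + (0.2382 - 0.01117i)|111⟩

H⊗3 gives amp(|y⟩) = (1/2√2) Σ_x (−1)^(x·y) amp(|x⟩), where x·y is the number of positions in which both x and y have a 1.
|000⟩: (0.6737 - 0.258i + 0.6126i + 0.323i)/(2√2) = (0.2382 + 0.2396i)
|001⟩: (0.6737 + 0.258i + 0.6126i - 0.323i)/(2√2) = (0.2382 + 0.1936i)
|010⟩: (0.6737 - 0.258i - 0.6126i + 0.323i)/(2√2) = (0.2382 - 0.1936i)
|011⟩: (0.6737 + 0.258i - 0.6126i - 0.323i)/(2√2) = (0.2382 - 0.2396i)
|100⟩: (0.6737 - 0.258i + 0.6126i - 0.323i)/(2√2) = (0.2382 + 0.01117i)
|101⟩: (0.6737 + 0.258i + 0.6126i + 0.323i)/(2√2) = (0.2382 + 0.422i)
|110⟩: (0.6737 - 0.258i - 0.6126i - 0.323i)/(2√2) = (0.2382 - 0.422i)
|111⟩: (0.6737 + 0.258i - 0.6126i + 0.323i)/(2√2) = (0.2382 - 0.01117i)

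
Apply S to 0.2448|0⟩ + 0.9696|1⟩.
0.2448|0⟩ + 0.9696i|1⟩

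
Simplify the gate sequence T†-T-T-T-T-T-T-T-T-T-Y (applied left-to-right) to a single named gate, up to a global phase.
Y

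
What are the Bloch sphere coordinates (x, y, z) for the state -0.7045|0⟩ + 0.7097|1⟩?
(-1, 0, -0.007354)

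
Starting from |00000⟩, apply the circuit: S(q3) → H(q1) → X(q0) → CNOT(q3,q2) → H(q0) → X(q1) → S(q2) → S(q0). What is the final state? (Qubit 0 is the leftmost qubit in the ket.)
1/2|00000⟩ + 1/2|01000⟩ - (1/2)i|10000⟩ - (1/2)i|11000⟩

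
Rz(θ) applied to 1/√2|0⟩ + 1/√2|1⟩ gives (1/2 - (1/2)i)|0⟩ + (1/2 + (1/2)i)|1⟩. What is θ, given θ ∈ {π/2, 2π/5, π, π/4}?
π/2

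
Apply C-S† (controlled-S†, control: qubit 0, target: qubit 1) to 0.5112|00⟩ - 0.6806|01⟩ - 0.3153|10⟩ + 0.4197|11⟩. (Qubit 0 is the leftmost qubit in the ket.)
0.5112|00⟩ - 0.6806|01⟩ - 0.3153|10⟩ - 0.4197i|11⟩

C-S† leaves the control-|0⟩ kets |00⟩, |01⟩ unchanged and applies S† to qubit 1 on the control-|1⟩ pair (|10⟩, |11⟩).
S† = [[1, 0], [0, -i]].
With a = amp(|10⟩) = -0.3153 and b = amp(|11⟩) = 0.4197:
new amp(|10⟩) = (1)·a = -0.3153
new amp(|11⟩) = (-i)·b = -0.4197i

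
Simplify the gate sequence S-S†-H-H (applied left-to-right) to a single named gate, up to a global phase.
I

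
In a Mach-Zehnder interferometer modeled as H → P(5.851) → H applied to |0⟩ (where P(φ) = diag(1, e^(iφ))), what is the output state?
(0.954 - 0.2094i)|0⟩ + (0.04597 + 0.2094i)|1⟩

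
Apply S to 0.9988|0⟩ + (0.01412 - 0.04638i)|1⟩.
0.9988|0⟩ + (0.04638 + 0.01412i)|1⟩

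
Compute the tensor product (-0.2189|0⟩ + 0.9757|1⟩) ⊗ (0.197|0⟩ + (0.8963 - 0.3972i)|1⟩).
-0.04312|00⟩ + (-0.1962 + 0.08695i)|01⟩ + 0.1922|10⟩ + (0.8745 - 0.3875i)|11⟩

amp(|b₁b₂…⟩) = product of the factor amplitudes for bits b₁, b₂, …; only kets whose every factor amplitude is nonzero survive.
|00⟩: (-0.2189)(0.197) = -0.04312
|01⟩: (-0.2189)(0.8963 - 0.3972i) = (-0.1962 + 0.08695i)
|10⟩: (0.9757)(0.197) = 0.1922
|11⟩: (0.9757)(0.8963 - 0.3972i) = (0.8745 - 0.3875i)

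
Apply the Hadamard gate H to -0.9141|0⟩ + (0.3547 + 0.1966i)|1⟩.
(-0.3956 + 0.139i)|0⟩ + (-0.8972 - 0.139i)|1⟩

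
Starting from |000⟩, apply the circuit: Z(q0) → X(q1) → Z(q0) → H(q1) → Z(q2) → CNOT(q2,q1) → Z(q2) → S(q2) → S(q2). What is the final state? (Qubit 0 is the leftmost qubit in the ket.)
1/√2|000⟩ - 1/√2|010⟩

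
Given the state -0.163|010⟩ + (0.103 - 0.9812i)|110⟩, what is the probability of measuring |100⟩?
0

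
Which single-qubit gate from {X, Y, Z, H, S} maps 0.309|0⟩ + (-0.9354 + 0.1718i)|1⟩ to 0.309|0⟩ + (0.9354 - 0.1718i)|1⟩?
Z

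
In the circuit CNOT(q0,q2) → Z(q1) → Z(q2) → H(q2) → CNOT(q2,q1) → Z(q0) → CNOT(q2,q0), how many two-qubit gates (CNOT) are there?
3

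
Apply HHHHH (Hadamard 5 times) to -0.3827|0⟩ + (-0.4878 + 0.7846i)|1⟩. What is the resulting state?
(-0.6155 + 0.5548i)|0⟩ + (0.07432 - 0.5548i)|1⟩

H² = I, so H^5 = H: a single Hadamard. With (a, b) = (-0.3827, (-0.4878 + 0.7846i)), H gives ((a + b)/√2, (a − b)/√2) = ((-0.6155 + 0.5548i), (0.07432 - 0.5548i)).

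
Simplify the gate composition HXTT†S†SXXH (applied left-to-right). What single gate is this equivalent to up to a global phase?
Z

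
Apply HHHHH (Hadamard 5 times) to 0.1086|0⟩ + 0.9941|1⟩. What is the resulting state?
0.7797|0⟩ - 0.6261|1⟩

H² = I, so H^5 = H: a single Hadamard. With (a, b) = (0.1086, 0.9941), H gives ((a + b)/√2, (a − b)/√2) = (0.7797, -0.6261).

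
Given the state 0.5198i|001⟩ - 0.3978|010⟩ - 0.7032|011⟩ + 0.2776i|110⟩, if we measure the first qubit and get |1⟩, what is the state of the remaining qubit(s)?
i|10⟩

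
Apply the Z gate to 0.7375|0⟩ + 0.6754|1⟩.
0.7375|0⟩ - 0.6754|1⟩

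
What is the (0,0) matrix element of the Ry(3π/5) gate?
0.5878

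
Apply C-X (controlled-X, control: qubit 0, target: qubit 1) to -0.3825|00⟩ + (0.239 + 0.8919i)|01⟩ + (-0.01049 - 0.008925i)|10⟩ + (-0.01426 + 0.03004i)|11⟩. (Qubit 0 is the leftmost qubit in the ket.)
-0.3825|00⟩ + (0.239 + 0.8919i)|01⟩ + (-0.01426 + 0.03004i)|10⟩ + (-0.01049 - 0.008925i)|11⟩

C-X leaves the control-|0⟩ kets |00⟩, |01⟩ unchanged and applies X to qubit 1 on the control-|1⟩ pair (|10⟩, |11⟩).
X = [[0, 1], [1, 0]].
With a = amp(|10⟩) = (-0.01049 - 0.008925i) and b = amp(|11⟩) = (-0.01426 + 0.03004i):
new amp(|10⟩) = (1)·b = (-0.01426 + 0.03004i)
new amp(|11⟩) = (1)·a = (-0.01049 - 0.008925i)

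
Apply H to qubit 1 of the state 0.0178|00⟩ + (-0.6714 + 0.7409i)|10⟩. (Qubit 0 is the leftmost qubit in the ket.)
0.01259|00⟩ + 0.01259|01⟩ + (-0.4748 + 0.5239i)|10⟩ + (-0.4748 + 0.5239i)|11⟩

H on qubit 1 mixes each pair of kets that differ only in qubit 1: amplitudes (a, b) of (|…0…⟩, |…1…⟩) become ((a + b)/√2, (a − b)/√2). Kets absent from the input have amplitude 0.
(|00⟩, |01⟩): (a, b) = (0.0178, 0) → (0.01259, 0.01259)
(|10⟩, |11⟩): (a, b) = ((-0.6714 + 0.7409i), 0) → ((-0.4748 + 0.5239i), (-0.4748 + 0.5239i))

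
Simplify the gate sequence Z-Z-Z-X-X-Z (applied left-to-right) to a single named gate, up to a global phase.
I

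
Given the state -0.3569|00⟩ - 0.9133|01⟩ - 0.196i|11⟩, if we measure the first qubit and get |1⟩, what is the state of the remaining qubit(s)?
-i|1⟩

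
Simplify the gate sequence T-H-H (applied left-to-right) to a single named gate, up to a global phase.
T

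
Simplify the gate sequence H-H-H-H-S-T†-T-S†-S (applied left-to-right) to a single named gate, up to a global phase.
S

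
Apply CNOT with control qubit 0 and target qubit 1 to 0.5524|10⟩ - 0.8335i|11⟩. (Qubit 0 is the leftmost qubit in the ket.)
-0.8335i|10⟩ + 0.5524|11⟩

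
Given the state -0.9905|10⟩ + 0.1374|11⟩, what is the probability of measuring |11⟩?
0.01888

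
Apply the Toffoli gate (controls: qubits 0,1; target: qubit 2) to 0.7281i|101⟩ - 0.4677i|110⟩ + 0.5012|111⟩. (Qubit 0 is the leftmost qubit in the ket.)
0.7281i|101⟩ + 0.5012|110⟩ - 0.4677i|111⟩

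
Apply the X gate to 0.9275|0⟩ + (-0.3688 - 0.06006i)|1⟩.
(-0.3688 - 0.06006i)|0⟩ + 0.9275|1⟩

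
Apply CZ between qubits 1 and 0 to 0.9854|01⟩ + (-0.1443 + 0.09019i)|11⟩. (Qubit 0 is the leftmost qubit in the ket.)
0.9854|01⟩ + (0.1443 - 0.09019i)|11⟩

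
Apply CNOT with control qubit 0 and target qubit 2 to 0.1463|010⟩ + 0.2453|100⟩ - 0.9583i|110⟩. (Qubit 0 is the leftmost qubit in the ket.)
0.1463|010⟩ + 0.2453|101⟩ - 0.9583i|111⟩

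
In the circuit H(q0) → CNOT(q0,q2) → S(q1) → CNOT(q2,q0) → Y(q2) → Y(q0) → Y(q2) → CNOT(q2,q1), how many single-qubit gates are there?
5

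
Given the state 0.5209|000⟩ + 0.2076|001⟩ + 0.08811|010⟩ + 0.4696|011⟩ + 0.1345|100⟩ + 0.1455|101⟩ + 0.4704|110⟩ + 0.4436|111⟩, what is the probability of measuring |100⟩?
0.01809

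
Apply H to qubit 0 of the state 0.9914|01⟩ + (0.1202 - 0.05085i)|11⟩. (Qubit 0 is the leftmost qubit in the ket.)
(0.786 - 0.03596i)|01⟩ + (0.616 + 0.03596i)|11⟩

H on qubit 0 mixes each pair of kets that differ only in qubit 0: amplitudes (a, b) of (|…0…⟩, |…1…⟩) become ((a + b)/√2, (a − b)/√2). Kets absent from the input have amplitude 0.
(|01⟩, |11⟩): (a, b) = (0.9914, (0.1202 - 0.05085i)) → ((0.786 - 0.03596i), (0.616 + 0.03596i))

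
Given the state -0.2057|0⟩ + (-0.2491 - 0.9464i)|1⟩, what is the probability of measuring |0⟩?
0.04231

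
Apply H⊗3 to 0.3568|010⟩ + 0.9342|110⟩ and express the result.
0.4564|000⟩ + 0.4564|001⟩ - 0.4564|010⟩ - 0.4564|011⟩ - 0.2041|100⟩ - 0.2041|101⟩ + 0.2041|110⟩ + 0.2041|111⟩

H⊗3 gives amp(|y⟩) = (1/2√2) Σ_x (−1)^(x·y) amp(|x⟩), where x·y is the number of positions in which both x and y have a 1.
|000⟩: (0.3568 + 0.9342)/(2√2) = 0.4564
|001⟩: (0.3568 + 0.9342)/(2√2) = 0.4564
|010⟩: (-0.3568 - 0.9342)/(2√2) = -0.4564
|011⟩: (-0.3568 - 0.9342)/(2√2) = -0.4564
|100⟩: (0.3568 - 0.9342)/(2√2) = -0.2041
|101⟩: (0.3568 - 0.9342)/(2√2) = -0.2041
|110⟩: (-0.3568 + 0.9342)/(2√2) = 0.2041
|111⟩: (-0.3568 + 0.9342)/(2√2) = 0.2041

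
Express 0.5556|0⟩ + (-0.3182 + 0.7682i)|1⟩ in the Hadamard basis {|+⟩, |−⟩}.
(0.1679 + 0.5432i)|+⟩ + (0.6179 - 0.5432i)|−⟩

With |ψ⟩ = α|0⟩ + β|1⟩, the Hadamard-basis coefficients are ⟨+|ψ⟩ = (α + β)/√2 and ⟨−|ψ⟩ = (α − β)/√2.
Here α = 0.5556, β = (-0.3182 + 0.7682i): (α + β)/√2 = (0.1679 + 0.5432i), (α − β)/√2 = (0.6179 - 0.5432i).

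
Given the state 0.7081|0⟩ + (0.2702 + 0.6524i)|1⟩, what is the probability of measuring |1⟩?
0.4986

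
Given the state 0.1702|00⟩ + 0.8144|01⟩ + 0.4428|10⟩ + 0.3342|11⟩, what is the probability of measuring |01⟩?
0.6632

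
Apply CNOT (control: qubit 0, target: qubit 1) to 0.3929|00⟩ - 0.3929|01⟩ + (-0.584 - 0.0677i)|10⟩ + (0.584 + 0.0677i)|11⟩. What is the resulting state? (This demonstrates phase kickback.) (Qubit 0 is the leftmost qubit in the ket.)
0.3929|00⟩ - 0.3929|01⟩ + (0.584 + 0.0677i)|10⟩ + (-0.584 - 0.0677i)|11⟩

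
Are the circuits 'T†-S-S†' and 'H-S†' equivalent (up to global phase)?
No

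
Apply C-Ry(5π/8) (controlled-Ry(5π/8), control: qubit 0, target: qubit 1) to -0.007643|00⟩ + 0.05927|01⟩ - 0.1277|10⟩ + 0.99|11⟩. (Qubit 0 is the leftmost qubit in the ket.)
-0.007643|00⟩ + 0.05927|01⟩ - 0.8941|10⟩ + 0.4438|11⟩

C-Ry(5π/8) leaves the control-|0⟩ kets |00⟩, |01⟩ unchanged and applies Ry(5π/8) to qubit 1 on the control-|1⟩ pair (|10⟩, |11⟩).
Ry(5π/8) = [[cos(θ/2), −sin(θ/2)], [sin(θ/2), cos(θ/2)]]; θ = 5π/8, cos(θ/2) ≈ 0.55557, sin(θ/2) ≈ 0.83147.
With a = amp(|10⟩) = -0.1277 and b = amp(|11⟩) = 0.99:
new amp(|10⟩) = (0.55557)·a + (-0.83147)·b = -0.8941
new amp(|11⟩) = (0.83147)·a + (0.55557)·b = 0.4438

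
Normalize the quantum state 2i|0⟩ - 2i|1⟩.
(1/√2)i|0⟩ - (1/√2)i|1⟩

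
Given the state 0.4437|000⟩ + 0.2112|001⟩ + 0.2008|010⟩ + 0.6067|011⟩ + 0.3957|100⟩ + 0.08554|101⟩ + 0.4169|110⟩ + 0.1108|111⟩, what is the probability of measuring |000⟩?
0.1969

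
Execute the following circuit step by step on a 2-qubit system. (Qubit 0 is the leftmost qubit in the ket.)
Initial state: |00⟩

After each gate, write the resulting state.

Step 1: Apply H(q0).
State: 1/√2|00⟩ + 1/√2|10⟩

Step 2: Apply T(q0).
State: 1/√2|00⟩ + (1/2 + (1/2)i)|10⟩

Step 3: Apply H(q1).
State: 1/2|00⟩ + 1/2|01⟩ + (1/√8 + (1/√8)i)|10⟩ + (1/√8 + (1/√8)i)|11⟩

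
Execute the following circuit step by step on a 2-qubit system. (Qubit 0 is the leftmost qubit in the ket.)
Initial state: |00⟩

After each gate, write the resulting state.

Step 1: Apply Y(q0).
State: i|10⟩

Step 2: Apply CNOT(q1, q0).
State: i|10⟩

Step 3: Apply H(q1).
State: (1/√2)i|10⟩ + (1/√2)i|11⟩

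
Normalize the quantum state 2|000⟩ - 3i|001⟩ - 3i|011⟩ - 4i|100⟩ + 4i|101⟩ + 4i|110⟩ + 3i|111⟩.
0.225|000⟩ - 0.3375i|001⟩ - 0.3375i|011⟩ - 0.45i|100⟩ + 0.45i|101⟩ + 0.45i|110⟩ + 0.3375i|111⟩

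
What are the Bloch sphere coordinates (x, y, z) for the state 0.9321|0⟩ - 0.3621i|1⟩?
(0, -0.675, 0.7377)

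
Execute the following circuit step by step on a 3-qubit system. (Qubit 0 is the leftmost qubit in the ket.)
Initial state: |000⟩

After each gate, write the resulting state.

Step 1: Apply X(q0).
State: |100⟩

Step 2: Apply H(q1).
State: 1/√2|100⟩ + 1/√2|110⟩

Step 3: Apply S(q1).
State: 1/√2|100⟩ + (1/√2)i|110⟩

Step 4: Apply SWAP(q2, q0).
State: 1/√2|001⟩ + (1/√2)i|011⟩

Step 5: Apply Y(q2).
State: -(1/√2)i|000⟩ + 1/√2|010⟩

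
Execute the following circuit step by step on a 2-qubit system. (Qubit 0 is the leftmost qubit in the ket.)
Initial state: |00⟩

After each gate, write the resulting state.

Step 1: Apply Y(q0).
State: i|10⟩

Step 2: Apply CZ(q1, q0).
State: i|10⟩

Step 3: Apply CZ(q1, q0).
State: i|10⟩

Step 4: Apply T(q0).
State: (-1/√2 + (1/√2)i)|10⟩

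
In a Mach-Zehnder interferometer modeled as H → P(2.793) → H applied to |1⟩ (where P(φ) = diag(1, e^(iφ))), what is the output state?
(0.9699 - 0.1708i)|0⟩ + (0.03007 + 0.1708i)|1⟩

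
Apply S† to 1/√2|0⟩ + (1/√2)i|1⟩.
1/√2|0⟩ + 1/√2|1⟩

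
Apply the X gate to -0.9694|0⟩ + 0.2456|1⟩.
0.2456|0⟩ - 0.9694|1⟩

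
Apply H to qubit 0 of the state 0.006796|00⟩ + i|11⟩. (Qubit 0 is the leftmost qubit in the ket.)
0.004805|00⟩ + (1/√2)i|01⟩ + 0.004805|10⟩ - (1/√2)i|11⟩

H on qubit 0 mixes each pair of kets that differ only in qubit 0: amplitudes (a, b) of (|…0…⟩, |…1…⟩) become ((a + b)/√2, (a − b)/√2). Kets absent from the input have amplitude 0.
(|00⟩, |10⟩): (a, b) = (0.006796, 0) → (0.004805, 0.004805)
(|01⟩, |11⟩): (a, b) = (0, i) → ((1/√2)i, -(1/√2)i)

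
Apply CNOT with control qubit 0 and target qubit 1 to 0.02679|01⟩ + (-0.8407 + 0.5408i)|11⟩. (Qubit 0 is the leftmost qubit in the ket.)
0.02679|01⟩ + (-0.8407 + 0.5408i)|10⟩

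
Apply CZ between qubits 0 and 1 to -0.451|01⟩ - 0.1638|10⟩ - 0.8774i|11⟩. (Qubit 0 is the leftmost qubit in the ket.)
-0.451|01⟩ - 0.1638|10⟩ + 0.8774i|11⟩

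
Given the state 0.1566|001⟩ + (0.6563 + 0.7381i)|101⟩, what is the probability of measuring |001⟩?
0.02452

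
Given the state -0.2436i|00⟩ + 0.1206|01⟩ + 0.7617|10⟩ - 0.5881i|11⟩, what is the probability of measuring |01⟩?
0.01454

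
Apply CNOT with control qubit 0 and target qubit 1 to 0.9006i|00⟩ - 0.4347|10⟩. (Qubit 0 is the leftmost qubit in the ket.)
0.9006i|00⟩ - 0.4347|11⟩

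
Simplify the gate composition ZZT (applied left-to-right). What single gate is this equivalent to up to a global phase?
T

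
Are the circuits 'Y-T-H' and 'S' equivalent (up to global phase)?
No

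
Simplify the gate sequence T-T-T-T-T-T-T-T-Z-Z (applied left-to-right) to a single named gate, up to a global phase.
I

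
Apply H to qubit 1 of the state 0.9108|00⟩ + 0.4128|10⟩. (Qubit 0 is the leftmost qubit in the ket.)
0.644|00⟩ + 0.644|01⟩ + 0.2919|10⟩ + 0.2919|11⟩

H on qubit 1 mixes each pair of kets that differ only in qubit 1: amplitudes (a, b) of (|…0…⟩, |…1…⟩) become ((a + b)/√2, (a − b)/√2). Kets absent from the input have amplitude 0.
(|00⟩, |01⟩): (a, b) = (0.9108, 0) → (0.644, 0.644)
(|10⟩, |11⟩): (a, b) = (0.4128, 0) → (0.2919, 0.2919)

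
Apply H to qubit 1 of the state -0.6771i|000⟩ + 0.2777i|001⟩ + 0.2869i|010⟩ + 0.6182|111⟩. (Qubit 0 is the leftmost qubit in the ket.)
-0.2759i|000⟩ + 0.1964i|001⟩ - 0.6817i|010⟩ + 0.1964i|011⟩ + 0.4371|101⟩ - 0.4371|111⟩

H on qubit 1 mixes each pair of kets that differ only in qubit 1: amplitudes (a, b) of (|…0…⟩, |…1…⟩) become ((a + b)/√2, (a − b)/√2). Kets absent from the input have amplitude 0.
(|000⟩, |010⟩): (a, b) = (-0.6771i, 0.2869i) → (-0.2759i, -0.6817i)
(|001⟩, |011⟩): (a, b) = (0.2777i, 0) → (0.1964i, 0.1964i)
(|101⟩, |111⟩): (a, b) = (0, 0.6182) → (0.4371, -0.4371)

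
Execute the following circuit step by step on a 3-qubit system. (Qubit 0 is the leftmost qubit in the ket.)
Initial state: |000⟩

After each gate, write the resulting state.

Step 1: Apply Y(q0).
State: i|100⟩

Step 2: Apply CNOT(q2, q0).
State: i|100⟩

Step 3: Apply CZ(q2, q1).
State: i|100⟩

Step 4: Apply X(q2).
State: i|101⟩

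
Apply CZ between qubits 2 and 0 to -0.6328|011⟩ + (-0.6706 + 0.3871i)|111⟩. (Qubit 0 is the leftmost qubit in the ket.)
-0.6328|011⟩ + (0.6706 - 0.3871i)|111⟩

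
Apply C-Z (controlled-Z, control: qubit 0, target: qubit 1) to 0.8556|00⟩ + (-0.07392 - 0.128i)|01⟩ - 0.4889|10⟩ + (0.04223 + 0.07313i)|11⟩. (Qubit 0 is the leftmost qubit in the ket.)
0.8556|00⟩ + (-0.07392 - 0.128i)|01⟩ - 0.4889|10⟩ + (-0.04223 - 0.07313i)|11⟩

C-Z leaves the control-|0⟩ kets |00⟩, |01⟩ unchanged and applies Z to qubit 1 on the control-|1⟩ pair (|10⟩, |11⟩).
Z = [[1, 0], [0, -1]].
With a = amp(|10⟩) = -0.4889 and b = amp(|11⟩) = (0.04223 + 0.07313i):
new amp(|10⟩) = (1)·a = -0.4889
new amp(|11⟩) = (-1)·b = (-0.04223 - 0.07313i)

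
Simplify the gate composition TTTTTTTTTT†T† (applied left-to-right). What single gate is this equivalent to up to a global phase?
T†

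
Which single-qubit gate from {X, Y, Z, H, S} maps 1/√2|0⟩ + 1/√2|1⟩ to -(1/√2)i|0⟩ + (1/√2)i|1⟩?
Y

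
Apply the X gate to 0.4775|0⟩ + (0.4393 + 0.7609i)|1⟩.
(0.4393 + 0.7609i)|0⟩ + 0.4775|1⟩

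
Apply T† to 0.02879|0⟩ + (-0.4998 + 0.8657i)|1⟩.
0.02879|0⟩ + (0.2587 + 0.9656i)|1⟩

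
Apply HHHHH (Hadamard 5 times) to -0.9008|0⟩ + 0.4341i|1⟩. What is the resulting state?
(-0.637 + 0.307i)|0⟩ + (-0.637 - 0.307i)|1⟩

H² = I, so H^5 = H: a single Hadamard. With (a, b) = (-0.9008, 0.4341i), H gives ((a + b)/√2, (a − b)/√2) = ((-0.637 + 0.307i), (-0.637 - 0.307i)).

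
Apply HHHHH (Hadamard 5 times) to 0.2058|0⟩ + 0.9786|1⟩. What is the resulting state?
0.8375|0⟩ - 0.5465|1⟩

H² = I, so H^5 = H: a single Hadamard. With (a, b) = (0.2058, 0.9786), H gives ((a + b)/√2, (a − b)/√2) = (0.8375, -0.5465).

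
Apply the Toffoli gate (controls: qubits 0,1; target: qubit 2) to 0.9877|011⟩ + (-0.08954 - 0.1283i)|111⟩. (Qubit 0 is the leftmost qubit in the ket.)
0.9877|011⟩ + (-0.08954 - 0.1283i)|110⟩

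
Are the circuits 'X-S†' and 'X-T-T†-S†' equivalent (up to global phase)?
Yes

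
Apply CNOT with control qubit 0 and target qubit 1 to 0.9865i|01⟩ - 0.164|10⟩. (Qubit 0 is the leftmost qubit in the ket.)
0.9865i|01⟩ - 0.164|11⟩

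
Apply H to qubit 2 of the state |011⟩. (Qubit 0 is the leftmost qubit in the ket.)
1/√2|010⟩ - 1/√2|011⟩

H on qubit 2 mixes each pair of kets that differ only in qubit 2: amplitudes (a, b) of (|…0…⟩, |…1…⟩) become ((a + b)/√2, (a − b)/√2). Kets absent from the input have amplitude 0.
(|010⟩, |011⟩): (a, b) = (0, 1) → (1/√2, -1/√2)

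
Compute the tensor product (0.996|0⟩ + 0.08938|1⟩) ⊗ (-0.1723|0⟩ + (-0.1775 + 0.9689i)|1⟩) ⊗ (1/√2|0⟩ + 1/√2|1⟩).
-0.1213|000⟩ - 0.1213|001⟩ + (-0.125 + 0.6824i)|010⟩ + (-0.125 + 0.6824i)|011⟩ - 0.01089|100⟩ - 0.01089|101⟩ + (-0.01122 + 0.06124i)|110⟩ + (-0.01122 + 0.06124i)|111⟩

amp(|b₁b₂…⟩) = product of the factor amplitudes for bits b₁, b₂, …; only kets whose every factor amplitude is nonzero survive.
|000⟩: (0.996)(-0.1723)(1/√2) = -0.1213
|001⟩: (0.996)(-0.1723)(1/√2) = -0.1213
|010⟩: (0.996)(-0.1775 + 0.9689i)(1/√2) = (-0.125 + 0.6824i)
|011⟩: (0.996)(-0.1775 + 0.9689i)(1/√2) = (-0.125 + 0.6824i)
|100⟩: (0.08938)(-0.1723)(1/√2) = -0.01089
|101⟩: (0.08938)(-0.1723)(1/√2) = -0.01089
|110⟩: (0.08938)(-0.1775 + 0.9689i)(1/√2) = (-0.01122 + 0.06124i)
|111⟩: (0.08938)(-0.1775 + 0.9689i)(1/√2) = (-0.01122 + 0.06124i)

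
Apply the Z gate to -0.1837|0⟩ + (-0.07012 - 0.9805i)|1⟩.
-0.1837|0⟩ + (0.07012 + 0.9805i)|1⟩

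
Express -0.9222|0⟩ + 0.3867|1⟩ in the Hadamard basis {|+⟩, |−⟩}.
-0.3787|+⟩ - 0.9255|−⟩

With |ψ⟩ = α|0⟩ + β|1⟩, the Hadamard-basis coefficients are ⟨+|ψ⟩ = (α + β)/√2 and ⟨−|ψ⟩ = (α − β)/√2.
Here α = -0.9222, β = 0.3867: (α + β)/√2 = -0.3787, (α − β)/√2 = -0.9255.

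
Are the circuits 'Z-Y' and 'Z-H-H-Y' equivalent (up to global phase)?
Yes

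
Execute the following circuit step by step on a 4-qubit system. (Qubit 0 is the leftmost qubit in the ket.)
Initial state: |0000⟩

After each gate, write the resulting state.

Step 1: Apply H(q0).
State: 1/√2|0000⟩ + 1/√2|1000⟩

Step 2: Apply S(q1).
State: 1/√2|0000⟩ + 1/√2|1000⟩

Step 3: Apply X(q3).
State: 1/√2|0001⟩ + 1/√2|1001⟩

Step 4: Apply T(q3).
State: (1/2 + (1/2)i)|0001⟩ + (1/2 + (1/2)i)|1001⟩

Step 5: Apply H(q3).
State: (1/√8 + (1/√8)i)|0000⟩ + (-1/√8 - (1/√8)i)|0001⟩ + (1/√8 + (1/√8)i)|1000⟩ + (-1/√8 - (1/√8)i)|1001⟩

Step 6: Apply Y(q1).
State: (-1/√8 + (1/√8)i)|0100⟩ + (1/√8 - (1/√8)i)|0101⟩ + (-1/√8 + (1/√8)i)|1100⟩ + (1/√8 - (1/√8)i)|1101⟩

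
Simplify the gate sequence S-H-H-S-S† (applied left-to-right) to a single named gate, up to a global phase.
S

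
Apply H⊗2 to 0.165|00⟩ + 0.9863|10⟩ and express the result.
0.5757|00⟩ + 0.5757|01⟩ - 0.4107|10⟩ - 0.4107|11⟩

H⊗2 gives amp(|y⟩) = (1/2) Σ_x (−1)^(x·y) amp(|x⟩), where x·y is the number of positions in which both x and y have a 1.
|00⟩: (0.165 + 0.9863)/2 = 0.5757
|01⟩: (0.165 + 0.9863)/2 = 0.5757
|10⟩: (0.165 - 0.9863)/2 = -0.4107
|11⟩: (0.165 - 0.9863)/2 = -0.4107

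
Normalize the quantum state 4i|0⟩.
i|0⟩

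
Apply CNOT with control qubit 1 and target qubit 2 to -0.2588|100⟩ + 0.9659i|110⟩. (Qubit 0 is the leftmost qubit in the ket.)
-0.2588|100⟩ + 0.9659i|111⟩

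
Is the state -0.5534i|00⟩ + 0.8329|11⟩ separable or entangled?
Entangled

Writing the state as a|00⟩ + b|01⟩ + c|10⟩ + d|11⟩, it is a product state iff ad − bc = 0.
Here (a, b, c, d) = (-0.5534i, 0, 0, 0.8329): ad − bc = (-0.5534i)(0.8329) − (0)(0) = -0.4609i ≠ 0, so the state is entangled.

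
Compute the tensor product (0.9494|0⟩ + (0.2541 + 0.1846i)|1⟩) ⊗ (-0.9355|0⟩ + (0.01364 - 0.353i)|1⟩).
-0.8882|00⟩ + (0.01295 - 0.3351i)|01⟩ + (-0.2377 - 0.1727i)|10⟩ + (0.06863 - 0.08718i)|11⟩

amp(|b₁b₂…⟩) = product of the factor amplitudes for bits b₁, b₂, …; only kets whose every factor amplitude is nonzero survive.
|00⟩: (0.9494)(-0.9355) = -0.8882
|01⟩: (0.9494)(0.01364 - 0.353i) = (0.01295 - 0.3351i)
|10⟩: (0.2541 + 0.1846i)(-0.9355) = (-0.2377 - 0.1727i)
|11⟩: (0.2541 + 0.1846i)(0.01364 - 0.353i) = (0.06863 - 0.08718i)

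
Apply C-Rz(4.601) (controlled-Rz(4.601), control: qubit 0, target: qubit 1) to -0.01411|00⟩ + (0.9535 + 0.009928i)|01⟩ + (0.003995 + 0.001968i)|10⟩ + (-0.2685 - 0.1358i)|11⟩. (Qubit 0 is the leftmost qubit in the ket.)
-0.01411|00⟩ + (0.9535 + 0.009928i)|01⟩ + (-0.001196 - 0.00429i)|10⟩ + (0.2802 - 0.1096i)|11⟩

C-Rz(4.601) leaves the control-|0⟩ kets |00⟩, |01⟩ unchanged and applies Rz(4.601) to qubit 1 on the control-|1⟩ pair (|10⟩, |11⟩).
Rz(4.601) = [[e^(−iθ/2), 0], [0, e^(iθ/2)]] with e^(±iθ/2) = cos(θ/2) ± i·sin(θ/2); θ = 4.601, cos(θ/2) ≈ -0.666649, sin(θ/2) ≈ 0.745372.
With a = amp(|10⟩) = (0.003995 + 0.001968i) and b = amp(|11⟩) = (-0.2685 - 0.1358i):
new amp(|10⟩) = (-0.666649 - 0.745372i)·a = (-0.001196 - 0.00429i)
new amp(|11⟩) = (-0.666649 + 0.745372i)·b = (0.2802 - 0.1096i)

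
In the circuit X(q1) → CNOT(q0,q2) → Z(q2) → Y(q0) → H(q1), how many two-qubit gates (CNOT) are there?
1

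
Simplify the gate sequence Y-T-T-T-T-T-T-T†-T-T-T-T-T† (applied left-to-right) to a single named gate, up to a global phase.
Y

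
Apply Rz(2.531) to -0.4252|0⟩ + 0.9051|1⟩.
(-0.1278 + 0.4055i)|0⟩ + (0.2721 + 0.8632i)|1⟩

Rz(2.531) = [[e^(−iθ/2), 0], [0, e^(iθ/2)]] with e^(±iθ/2) = cos(θ/2) ± i·sin(θ/2); θ = 2.531, cos(θ/2) ≈ 0.300576, sin(θ/2) ≈ 0.953758.
With a = amp(|0⟩) = -0.4252 and b = amp(|1⟩) = 0.9051:
new amp(|0⟩) = (0.300576 - 0.953758i)·a = (-0.1278 + 0.4055i)
new amp(|1⟩) = (0.300576 + 0.953758i)·b = (0.2721 + 0.8632i)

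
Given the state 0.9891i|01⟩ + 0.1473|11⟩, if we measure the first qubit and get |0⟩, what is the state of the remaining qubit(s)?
i|1⟩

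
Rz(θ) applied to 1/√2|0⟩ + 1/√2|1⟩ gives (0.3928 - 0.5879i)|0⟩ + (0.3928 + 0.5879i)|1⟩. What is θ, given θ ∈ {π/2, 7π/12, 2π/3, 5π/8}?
5π/8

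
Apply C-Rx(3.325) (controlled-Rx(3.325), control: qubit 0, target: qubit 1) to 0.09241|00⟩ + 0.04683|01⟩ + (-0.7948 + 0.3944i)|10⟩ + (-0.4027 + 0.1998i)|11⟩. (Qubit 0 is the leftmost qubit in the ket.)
0.09241|00⟩ + 0.04683|01⟩ + (0.2717 + 0.3649i)|10⟩ + (0.4296 + 0.7732i)|11⟩

C-Rx(3.325) leaves the control-|0⟩ kets |00⟩, |01⟩ unchanged and applies Rx(3.325) to qubit 1 on the control-|1⟩ pair (|10⟩, |11⟩).
Rx(3.325) = [[cos(θ/2), −i·sin(θ/2)], [−i·sin(θ/2), cos(θ/2)]]; θ = 3.325, cos(θ/2) ≈ -0.0915752, sin(θ/2) ≈ 0.995798.
With a = amp(|10⟩) = (-0.7948 + 0.3944i) and b = amp(|11⟩) = (-0.4027 + 0.1998i):
new amp(|10⟩) = (-0.0915752)·a + (-0.995798i)·b = (0.2717 + 0.3649i)
new amp(|11⟩) = (-0.995798i)·a + (-0.0915752)·b = (0.4296 + 0.7732i)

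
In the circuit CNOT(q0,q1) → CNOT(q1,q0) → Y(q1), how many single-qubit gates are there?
1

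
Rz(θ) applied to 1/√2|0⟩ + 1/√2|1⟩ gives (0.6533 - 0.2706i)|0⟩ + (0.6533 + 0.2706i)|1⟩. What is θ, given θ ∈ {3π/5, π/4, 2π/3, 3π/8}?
π/4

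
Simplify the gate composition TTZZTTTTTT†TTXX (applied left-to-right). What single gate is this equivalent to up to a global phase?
I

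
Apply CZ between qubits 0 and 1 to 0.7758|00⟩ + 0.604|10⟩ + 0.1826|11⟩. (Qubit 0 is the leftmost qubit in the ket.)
0.7758|00⟩ + 0.604|10⟩ - 0.1826|11⟩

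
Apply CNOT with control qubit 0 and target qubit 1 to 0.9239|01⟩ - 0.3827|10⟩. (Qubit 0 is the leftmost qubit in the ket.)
0.9239|01⟩ - 0.3827|11⟩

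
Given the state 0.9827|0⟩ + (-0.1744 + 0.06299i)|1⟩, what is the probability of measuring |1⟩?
0.03438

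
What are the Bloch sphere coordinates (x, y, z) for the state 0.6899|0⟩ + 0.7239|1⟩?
(0.9988, 0, -0.04807)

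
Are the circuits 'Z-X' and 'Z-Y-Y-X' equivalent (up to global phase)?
Yes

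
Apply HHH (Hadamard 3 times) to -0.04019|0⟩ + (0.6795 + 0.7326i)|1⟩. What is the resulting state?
(0.4521 + 0.518i)|0⟩ + (-0.5089 - 0.518i)|1⟩

H² = I, so H^3 = H: a single Hadamard. With (a, b) = (-0.04019, (0.6795 + 0.7326i)), H gives ((a + b)/√2, (a − b)/√2) = ((0.4521 + 0.518i), (-0.5089 - 0.518i)).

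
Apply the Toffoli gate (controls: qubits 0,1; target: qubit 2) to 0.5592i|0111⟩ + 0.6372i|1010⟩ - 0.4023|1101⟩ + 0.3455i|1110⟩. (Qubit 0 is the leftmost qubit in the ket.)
0.5592i|0111⟩ + 0.6372i|1010⟩ + 0.3455i|1100⟩ - 0.4023|1111⟩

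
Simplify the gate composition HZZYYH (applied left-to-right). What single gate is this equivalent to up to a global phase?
I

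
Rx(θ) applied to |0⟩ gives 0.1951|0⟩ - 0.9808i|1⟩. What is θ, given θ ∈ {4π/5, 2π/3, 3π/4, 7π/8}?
7π/8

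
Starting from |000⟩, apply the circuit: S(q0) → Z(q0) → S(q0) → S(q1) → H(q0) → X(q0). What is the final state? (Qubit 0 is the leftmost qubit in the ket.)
1/√2|000⟩ + 1/√2|100⟩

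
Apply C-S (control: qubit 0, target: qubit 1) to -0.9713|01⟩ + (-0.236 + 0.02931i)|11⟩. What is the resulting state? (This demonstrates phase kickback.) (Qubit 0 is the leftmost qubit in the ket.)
-0.9713|01⟩ + (-0.02931 - 0.236i)|11⟩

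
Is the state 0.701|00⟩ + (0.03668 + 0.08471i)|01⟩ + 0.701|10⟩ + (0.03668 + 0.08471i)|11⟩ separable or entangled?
Separable

Writing the state as a|00⟩ + b|01⟩ + c|10⟩ + d|11⟩, it is a product state iff ad − bc = 0.
Here (a, b, c, d) = (0.701, (0.03668 + 0.08471i), 0.701, (0.03668 + 0.08471i)): ad − bc = (0.701)(0.03668 + 0.08471i) − (0.03668 + 0.08471i)(0.701) = 0, so the state is separable.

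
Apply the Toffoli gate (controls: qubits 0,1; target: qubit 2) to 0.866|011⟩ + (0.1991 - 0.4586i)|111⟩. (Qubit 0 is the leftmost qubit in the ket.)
0.866|011⟩ + (0.1991 - 0.4586i)|110⟩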